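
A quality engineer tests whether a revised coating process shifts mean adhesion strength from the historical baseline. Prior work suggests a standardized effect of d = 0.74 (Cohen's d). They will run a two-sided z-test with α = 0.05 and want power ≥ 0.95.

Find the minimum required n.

n = 24

For power 0.95 need Φ(δ − z_{0.025}) = 0.95, so δ = z_{0.025} + z_{0.05} = 1.960 + 1.645 = 3.605.
(The Φ(−δ − z_{α/2}) term is vanishingly small for δ > 0 and is dropped in the standard sample-size formula.)
δ = d·√n ⇒ n = (δ/d)² = (3.605 / 0.74)² = 23.73.
Round up to the next whole unit.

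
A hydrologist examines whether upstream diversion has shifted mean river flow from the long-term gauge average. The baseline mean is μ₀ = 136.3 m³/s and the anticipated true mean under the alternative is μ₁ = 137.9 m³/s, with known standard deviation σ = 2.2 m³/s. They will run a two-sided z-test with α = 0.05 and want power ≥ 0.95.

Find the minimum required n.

Standardized effect: d = |μ₁ − μ₀| / σ = |137.9 − 136.3| / 2.2 = 0.7273
For power 0.95 need Φ(δ − z_{0.025}) = 0.95, so δ = z_{0.025} + z_{0.05} = 1.960 + 1.645 = 3.605.
(Ignoring the negligible lower-tail rejection probability gives the usual closed-form inversion.)
δ = d·√n ⇒ n = (δ/d)² = (3.605 / 0.7273)² = 24.57.
Round up to the next whole unit.

n = 25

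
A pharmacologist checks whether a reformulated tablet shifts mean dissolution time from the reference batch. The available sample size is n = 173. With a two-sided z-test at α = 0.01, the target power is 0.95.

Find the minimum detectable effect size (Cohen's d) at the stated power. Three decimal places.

Need Φ(δ − 2.576) = 0.95, so δ = 2.576 + 1.645 = 4.221.
(Lower-tail contribution to power is negligible for δ > 0.)
δ = d·√n ⇒ d = δ/√n = 4.221/√173 = 0.3209.

d ≈ 0.321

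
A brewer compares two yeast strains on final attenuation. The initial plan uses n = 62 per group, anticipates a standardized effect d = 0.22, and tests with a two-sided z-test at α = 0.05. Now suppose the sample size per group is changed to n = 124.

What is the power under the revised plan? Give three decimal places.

Power ≈ 0.410

With n = 124 per group: δ = d·√(n/2) = 0.22 × √(124/2) = 1.7323. Critical value z_{0.025} = 1.960.
Revised power = Φ(δ − 1.960) + Φ(−δ − 1.960) = Φ(-0.228) + Φ(-3.692) = 0.4099 + 0.0001 = 0.4101.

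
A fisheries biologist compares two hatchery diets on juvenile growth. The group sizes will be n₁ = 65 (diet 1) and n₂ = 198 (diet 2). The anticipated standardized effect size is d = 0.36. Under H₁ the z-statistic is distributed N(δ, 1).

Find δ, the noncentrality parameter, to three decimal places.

δ = d / √(1/n₁ + 1/n₂) = 0.36 / √(1/65 + 1/198) = 2.5183

δ ≈ 2.518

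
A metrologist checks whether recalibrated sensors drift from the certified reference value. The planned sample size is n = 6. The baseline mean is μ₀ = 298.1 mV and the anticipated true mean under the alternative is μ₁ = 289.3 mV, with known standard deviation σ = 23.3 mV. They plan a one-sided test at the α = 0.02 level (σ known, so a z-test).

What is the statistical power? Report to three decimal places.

Standardized effect: d = |μ₁ − μ₀| / σ = |289.3 − 298.1| / 23.3 = 0.3777
Noncentrality parameter: δ = d·√n = 0.3777 × √6 = 0.9251
One-sided α = 0.02 → critical value z_{0.02} = 2.054.
Power = Φ(δ − 2.054) = Φ(-1.129) = 0.1295.

Power ≈ 0.130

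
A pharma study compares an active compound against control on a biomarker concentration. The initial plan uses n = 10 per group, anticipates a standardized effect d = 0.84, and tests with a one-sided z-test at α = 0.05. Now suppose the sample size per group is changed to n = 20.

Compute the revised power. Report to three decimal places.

Power ≈ 0.844

With n = 20 per group: δ = d·√(n/2) = 0.84 × √(20/2) = 2.6563. Critical value z_{0.05} = 1.645.
Revised power = P(Z > 1.645 − δ) = Φ(1.011) = 0.8441.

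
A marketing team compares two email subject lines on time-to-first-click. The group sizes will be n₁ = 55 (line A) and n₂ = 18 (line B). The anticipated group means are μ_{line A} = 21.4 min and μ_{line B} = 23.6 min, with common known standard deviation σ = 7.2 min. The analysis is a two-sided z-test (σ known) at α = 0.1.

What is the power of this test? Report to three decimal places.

Standardized effect: d = |μ_{line A} − μ_{line B}| / σ = |21.4 − 23.6| / 7.2 = 0.3056
Noncentrality parameter: δ = d / √(1/n₁ + 1/n₂) = 0.3056 / √(1/55 + 1/18) = 1.1252
Two-sided α = 0.1 → critical value z_{0.05} = 1.645.
Power = Φ(δ − 1.645) + Φ(−δ − 1.645) = Φ(-0.520) + Φ(-2.770) = 0.3017 + 0.0028 = 0.3045.

Power ≈ 0.304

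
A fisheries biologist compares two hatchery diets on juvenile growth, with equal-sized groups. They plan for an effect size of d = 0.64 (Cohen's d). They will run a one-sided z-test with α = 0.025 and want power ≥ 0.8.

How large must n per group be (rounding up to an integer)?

n = 39 per group

For power 0.8 need Φ(δ − z_{0.025}) = 0.8, so δ = z_{0.025} + z_{0.20} = 1.960 + 0.842 = 2.802.
δ = d·√(n/2) ⇒ n = 2(δ/d)² = 2 × (2.802 / 0.64)² = 38.32.
Rounding up, n = 39 per group.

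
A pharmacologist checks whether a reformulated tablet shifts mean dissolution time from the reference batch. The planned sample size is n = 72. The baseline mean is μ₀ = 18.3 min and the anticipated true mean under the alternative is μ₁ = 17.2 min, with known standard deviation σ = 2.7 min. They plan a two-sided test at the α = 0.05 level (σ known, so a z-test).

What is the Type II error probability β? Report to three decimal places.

β ≈ 0.067

Standardized effect: d = |μ₁ − μ₀| / σ = |17.2 − 18.3| / 2.7 = 0.4074
Noncentrality parameter: δ = d·√n = 0.4074 × √72 = 3.4570
Two-sided α = 0.05 → critical value z_{0.025} = 1.960.
Power = Φ(δ − 1.960) + Φ(−δ − 1.960) = Φ(1.497) + Φ(-5.417) = 0.9328 + 0.0000 = 0.9328.
Type II error: β = 1 − power = 1 − 0.9328 = 0.0672.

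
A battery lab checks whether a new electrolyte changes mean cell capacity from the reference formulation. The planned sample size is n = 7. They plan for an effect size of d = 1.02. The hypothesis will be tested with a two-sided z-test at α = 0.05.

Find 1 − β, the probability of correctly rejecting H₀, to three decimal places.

Noncentrality parameter: δ = d·√n = 1.02 × √7 = 2.6987
Critical value for a two-sided test at α = 0.05: z_{α/2} = 1.960.
Power = Φ(δ − 1.960) + Φ(−δ − 1.960) = Φ(0.739) + Φ(-4.659) = 0.7700 + 0.0000 = 0.7700.

Power ≈ 0.770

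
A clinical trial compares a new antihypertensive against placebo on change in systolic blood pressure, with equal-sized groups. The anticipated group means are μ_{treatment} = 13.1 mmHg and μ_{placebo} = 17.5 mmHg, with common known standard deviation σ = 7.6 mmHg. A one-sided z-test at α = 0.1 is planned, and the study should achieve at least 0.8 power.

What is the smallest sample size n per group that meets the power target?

n = 27 per group

Standardized effect: d = |μ_{treatment} − μ_{placebo}| / σ = |13.1 − 17.5| / 7.6 = 0.5789
For power 0.8 need Φ(δ − z_{0.1}) = 0.8, so δ = z_{0.1} + z_{0.20} = 1.282 + 0.842 = 2.123.
δ = d·√(n/2) ⇒ n = 2(δ/d)² = 2 × (2.123 / 0.5789)² = 26.90.
Rounding up, n = 27 per group.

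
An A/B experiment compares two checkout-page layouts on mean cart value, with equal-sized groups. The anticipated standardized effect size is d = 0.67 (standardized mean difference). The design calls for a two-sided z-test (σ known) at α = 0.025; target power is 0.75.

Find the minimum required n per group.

n = 38 per group

For power 0.75 need Φ(δ − z_{0.0125}) = 0.75, so δ = z_{0.0125} + z_{0.25} = 2.241 + 0.674 = 2.916.
(Ignoring the negligible lower-tail rejection probability gives the usual closed-form inversion.)
δ = d·√(n/2) ⇒ n = 2(δ/d)² = 2 × (2.916 / 0.67)² = 37.88.
Rounding up, n = 38 per group.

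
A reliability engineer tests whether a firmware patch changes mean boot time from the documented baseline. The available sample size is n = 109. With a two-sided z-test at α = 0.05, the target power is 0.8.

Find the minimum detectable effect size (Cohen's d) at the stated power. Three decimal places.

d ≈ 0.268

Required noncentrality: δ = z_{0.025} + z_{0.20} = 1.960 + 0.842 = 2.802.
(The second rejection-region term Φ(−δ − z_{α/2}) is negligible and dropped.)
δ = d·√n ⇒ d = δ/√n = 2.802/√109 = 0.2683.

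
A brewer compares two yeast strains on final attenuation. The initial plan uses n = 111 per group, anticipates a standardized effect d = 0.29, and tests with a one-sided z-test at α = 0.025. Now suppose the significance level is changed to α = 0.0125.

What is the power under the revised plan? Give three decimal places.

δ = d·√(n/2) = 0.29 × √(111/2) = 2.1605 (unchanged). New critical value: z_{0.0125} = 2.241.
Revised power = P(Z > 2.241 − δ) = Φ(-0.081) = 0.4677.

Power ≈ 0.468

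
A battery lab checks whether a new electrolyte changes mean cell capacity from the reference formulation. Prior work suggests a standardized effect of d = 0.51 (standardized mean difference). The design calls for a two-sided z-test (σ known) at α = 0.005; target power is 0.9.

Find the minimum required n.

n = 65

For power 0.9 need Φ(δ − z_{0.0025}) = 0.9, so δ = z_{0.0025} + z_{0.10} = 2.807 + 1.282 = 4.089.
(The Φ(−δ − z_{α/2}) term is vanishingly small for δ > 0 and is dropped in the standard sample-size formula.)
δ = d·√n ⇒ n = (δ/d)² = (4.089 / 0.51)² = 64.27.
Round up to the next whole unit.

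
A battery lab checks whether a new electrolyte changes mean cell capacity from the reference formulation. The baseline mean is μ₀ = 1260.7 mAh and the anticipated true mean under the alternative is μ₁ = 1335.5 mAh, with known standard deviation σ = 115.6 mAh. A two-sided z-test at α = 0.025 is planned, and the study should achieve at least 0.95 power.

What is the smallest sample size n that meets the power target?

n = 37

Standardized effect: d = |μ₁ − μ₀| / σ = |1335.5 − 1260.7| / 115.6 = 0.6471
For power 0.95 need Φ(δ − z_{0.0125}) = 0.95, so δ = z_{0.0125} + z_{0.05} = 2.241 + 1.645 = 3.886.
(For δ > 0 the lower-tail rejection region contributes negligibly to power, so the one-term inversion is standard.)
δ = d·√n ⇒ n = (δ/d)² = (3.886 / 0.6471)² = 36.07.
Rounding up, n = 37.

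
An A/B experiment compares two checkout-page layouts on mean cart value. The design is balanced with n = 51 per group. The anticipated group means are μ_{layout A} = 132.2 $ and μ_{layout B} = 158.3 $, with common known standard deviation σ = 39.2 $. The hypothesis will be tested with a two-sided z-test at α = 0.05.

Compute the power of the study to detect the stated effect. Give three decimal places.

Standardized effect: d = |μ_{layout A} − μ_{layout B}| / σ = |132.2 − 158.3| / 39.2 = 0.6658
Noncentrality parameter: δ = d·√(n/2) = 0.6658 × √(51/2) = 3.3622
Critical value for a two-sided test at α = 0.05: z_{α/2} = 1.960.
Power = Φ(δ − 1.960) + Φ(−δ − 1.960) = Φ(1.402) + Φ(-5.322) = 0.9196 + 0.0000 = 0.9196.

Power ≈ 0.920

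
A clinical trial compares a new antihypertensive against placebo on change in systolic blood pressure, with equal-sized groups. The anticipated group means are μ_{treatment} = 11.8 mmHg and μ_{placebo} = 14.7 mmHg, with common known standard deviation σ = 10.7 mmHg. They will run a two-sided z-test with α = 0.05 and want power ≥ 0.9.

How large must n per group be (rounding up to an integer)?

Standardized effect: d = |μ_{treatment} − μ_{placebo}| / σ = |11.8 − 14.7| / 10.7 = 0.2710
Set Φ(δ − 1.960) = 0.9; then δ − 1.960 = Φ⁻¹(0.9) = 1.282, giving δ = 3.242.
(For δ > 0 the lower-tail rejection region contributes negligibly to power, so the one-term inversion is standard.)
δ = d·√(n/2) ⇒ n = 2(δ/d)² = 2 × (3.242 / 0.2710)² = 286.09.
Round up to the next whole unit.

n = 287 per group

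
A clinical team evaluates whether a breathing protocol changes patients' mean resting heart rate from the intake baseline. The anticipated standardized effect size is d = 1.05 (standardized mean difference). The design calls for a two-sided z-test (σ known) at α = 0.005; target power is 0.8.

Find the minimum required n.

Set Φ(δ − 2.807) = 0.8; then δ − 2.807 = Φ⁻¹(0.8) = 0.842, giving δ = 3.649.
(The Φ(−δ − z_{α/2}) term is vanishingly small for δ > 0 and is dropped in the standard sample-size formula.)
δ = d·√n ⇒ n = (δ/d)² = (3.649 / 1.05)² = 12.07.
Round up to the next whole unit.

n = 13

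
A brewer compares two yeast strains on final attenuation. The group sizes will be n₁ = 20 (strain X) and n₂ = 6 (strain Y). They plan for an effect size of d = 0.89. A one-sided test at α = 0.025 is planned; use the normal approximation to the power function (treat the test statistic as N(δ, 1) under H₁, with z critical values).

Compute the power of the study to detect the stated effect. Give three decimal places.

Power ≈ 0.481

Noncentrality parameter: δ = d / √(1/n₁ + 1/n₂) = 0.89 / √(1/20 + 1/6) = 1.9120
Critical value for a one-sided test at α = 0.025: z_α = 1.960.
Power = P(Z > 1.960 − δ) = Φ(-0.048) = 0.4809.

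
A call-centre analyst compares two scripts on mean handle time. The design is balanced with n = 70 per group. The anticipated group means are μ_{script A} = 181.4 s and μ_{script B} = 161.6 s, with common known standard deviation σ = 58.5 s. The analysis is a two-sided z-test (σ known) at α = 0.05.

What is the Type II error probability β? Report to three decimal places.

β ≈ 0.483

Standardized effect: d = |μ_{script A} − μ_{script B}| / σ = |181.4 − 161.6| / 58.5 = 0.3385
Noncentrality parameter: λ = d·√(n/2) = 0.3385 × √(70/2) = 2.0024
Two-sided α = 0.05 → critical value z_{0.025} = 1.960.
Power = Φ(λ − 1.960) + Φ(−λ − 1.960) = Φ(0.042) + Φ(-3.962) = 0.5169 + 0.0000 = 0.5169.
Type II error: β = 1 − power = 1 − 0.5169 = 0.4831.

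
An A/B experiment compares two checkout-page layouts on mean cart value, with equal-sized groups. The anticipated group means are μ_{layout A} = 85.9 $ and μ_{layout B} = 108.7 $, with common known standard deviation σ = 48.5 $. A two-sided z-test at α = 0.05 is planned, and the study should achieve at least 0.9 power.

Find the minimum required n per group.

Standardized effect: d = |μ_{layout A} − μ_{layout B}| / σ = |85.9 − 108.7| / 48.5 = 0.4701
Set Φ(δ − 1.960) = 0.9; then δ − 1.960 = Φ⁻¹(0.9) = 1.282, giving δ = 3.242.
(Ignoring the negligible lower-tail rejection probability gives the usual closed-form inversion.)
δ = d·√(n/2) ⇒ n = 2(δ/d)² = 2 × (3.242 / 0.4701)² = 95.09.
Round up to the next whole unit.

n = 96 per group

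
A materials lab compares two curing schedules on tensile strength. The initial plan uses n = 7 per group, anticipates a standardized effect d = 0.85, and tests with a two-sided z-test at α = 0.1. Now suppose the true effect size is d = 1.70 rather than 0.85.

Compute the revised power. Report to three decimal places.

With d = 1.70: δ = d·√(n/2) = 1.70 × √(7/2) = 3.1804. Critical value z_{0.05} = 1.645.
Revised power = Φ(δ − 1.645) + Φ(−δ − 1.645) = Φ(1.536) + Φ(-4.825) = 0.9377 + 0.0000 = 0.9377.

Power ≈ 0.938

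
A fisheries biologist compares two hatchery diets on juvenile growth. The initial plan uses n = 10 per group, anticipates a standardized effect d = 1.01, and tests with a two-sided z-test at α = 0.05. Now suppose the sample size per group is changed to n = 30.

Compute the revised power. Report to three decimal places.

With n = 30 per group: δ = d·√(n/2) = 1.01 × √(30/2) = 3.9117. Critical value z_{0.025} = 1.960.
Revised power = Φ(δ − 1.960) + Φ(−δ − 1.960) = Φ(1.952) + Φ(-5.872) = 0.9745 + 0.0000 = 0.9745.

Power ≈ 0.975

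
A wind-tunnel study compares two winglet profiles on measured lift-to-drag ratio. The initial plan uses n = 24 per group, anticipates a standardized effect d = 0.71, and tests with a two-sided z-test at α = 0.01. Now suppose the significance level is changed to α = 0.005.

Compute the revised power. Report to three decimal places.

δ = d·√(n/2) = 0.71 × √(24/2) = 2.4595 (unchanged). New critical value: z_{0.0025} = 2.807.
Revised power = Φ(δ − 2.807) + Φ(−δ − 2.807) = Φ(-0.348) + Φ(-5.267) = 0.3641 + 0.0000 = 0.3641.

Power ≈ 0.364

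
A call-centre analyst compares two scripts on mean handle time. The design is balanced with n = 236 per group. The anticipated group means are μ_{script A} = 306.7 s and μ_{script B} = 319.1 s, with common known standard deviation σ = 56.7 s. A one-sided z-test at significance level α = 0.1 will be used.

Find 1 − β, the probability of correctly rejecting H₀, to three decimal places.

Power ≈ 0.863

Standardized effect: d = |μ_{script A} − μ_{script B}| / σ = |306.7 − 319.1| / 56.7 = 0.2187
Noncentrality parameter: λ = d·√(n/2) = 0.2187 × √(236/2) = 2.3756
One-sided α = 0.1 → critical value z_{0.1} = 1.282.
Power = Φ(λ − 1.282) = Φ(1.094) = 0.8630.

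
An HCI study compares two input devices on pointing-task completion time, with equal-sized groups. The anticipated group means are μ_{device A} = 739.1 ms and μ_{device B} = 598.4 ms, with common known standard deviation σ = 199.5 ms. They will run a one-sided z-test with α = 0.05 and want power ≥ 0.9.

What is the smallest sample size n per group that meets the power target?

Standardized effect: d = |μ_{device A} − μ_{device B}| / σ = |739.1 − 598.4| / 199.5 = 0.7053
Set Φ(δ − 1.645) = 0.9; then δ − 1.645 = Φ⁻¹(0.9) = 1.282, giving δ = 2.926.
δ = d·√(n/2) ⇒ n = 2(δ/d)² = 2 × (2.926 / 0.7053)² = 34.43.
Round up to the next whole unit.

n = 35 per group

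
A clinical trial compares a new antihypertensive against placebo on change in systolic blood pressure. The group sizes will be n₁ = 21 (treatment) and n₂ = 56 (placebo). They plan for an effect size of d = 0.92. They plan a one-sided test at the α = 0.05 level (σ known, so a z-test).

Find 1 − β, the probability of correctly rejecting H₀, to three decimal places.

Noncentrality parameter: δ = d / √(1/n₁ + 1/n₂) = 0.92 / √(1/21 + 1/56) = 3.5954
Critical value for a one-sided test at α = 0.05: z_α = 1.645.
Power = P(Z > 1.645 − δ) = Φ(1.951) = 0.9744.

Power ≈ 0.974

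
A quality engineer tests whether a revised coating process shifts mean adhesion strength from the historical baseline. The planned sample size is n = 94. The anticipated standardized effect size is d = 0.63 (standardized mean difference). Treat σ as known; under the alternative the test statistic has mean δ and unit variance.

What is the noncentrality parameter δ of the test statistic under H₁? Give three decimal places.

The noncentrality parameter scales effect size by the design's sample-size factor: δ = d·√n = 0.63 × √94 = 6.1081

δ ≈ 6.108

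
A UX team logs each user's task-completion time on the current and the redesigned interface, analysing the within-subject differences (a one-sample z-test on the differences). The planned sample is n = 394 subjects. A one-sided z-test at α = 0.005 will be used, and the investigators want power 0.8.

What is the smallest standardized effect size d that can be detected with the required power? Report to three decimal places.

d ≈ 0.172

Need Φ(δ − 2.576) = 0.8, so δ = 2.576 + 0.842 = 3.417.
δ = d·√n ⇒ d = δ/√n = 3.417/√394 = 0.1722.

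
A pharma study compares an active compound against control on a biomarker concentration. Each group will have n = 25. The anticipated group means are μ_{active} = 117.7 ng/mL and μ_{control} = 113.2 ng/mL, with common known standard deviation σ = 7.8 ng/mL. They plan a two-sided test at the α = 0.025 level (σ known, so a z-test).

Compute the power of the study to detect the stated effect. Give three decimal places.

Standardized effect: d = |μ_{active} − μ_{control}| / σ = |117.7 − 113.2| / 7.8 = 0.5769
Noncentrality parameter: δ = d·√(n/2) = 0.5769 × √(25/2) = 2.0397
Critical value for a two-sided test at α = 0.025: z_{α/2} = 2.241.
Power = Φ(δ − 2.241) + Φ(−δ − 2.241) = Φ(-0.202) + Φ(-4.281) = 0.4201 + 0.0000 = 0.4201.

Power ≈ 0.420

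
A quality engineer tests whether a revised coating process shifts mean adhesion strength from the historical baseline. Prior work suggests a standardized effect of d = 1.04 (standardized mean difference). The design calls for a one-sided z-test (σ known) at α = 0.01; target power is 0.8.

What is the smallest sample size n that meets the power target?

n = 10

Set Φ(δ − 2.326) = 0.8; then δ − 2.326 = Φ⁻¹(0.8) = 0.842, giving δ = 3.168.
δ = d·√n ⇒ n = (δ/d)² = (3.168 / 1.04)² = 9.28.
Round up to the next whole unit.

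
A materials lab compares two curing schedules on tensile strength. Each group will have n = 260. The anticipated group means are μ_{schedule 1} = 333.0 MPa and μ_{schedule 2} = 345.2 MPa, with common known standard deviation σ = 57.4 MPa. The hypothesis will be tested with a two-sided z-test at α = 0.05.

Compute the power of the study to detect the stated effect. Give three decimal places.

Power ≈ 0.678

Standardized effect: d = |μ_{schedule 1} − μ_{schedule 2}| / σ = |333.0 − 345.2| / 57.4 = 0.2125
Noncentrality parameter: δ = d·√(n/2) = 0.2125 × √(260/2) = 2.4234
Two-sided α = 0.05 → critical value z_{0.025} = 1.960.
Power = Φ(δ − 1.960) + Φ(−δ − 1.960) = Φ(0.463) + Φ(-4.383) = 0.6785 + 0.0000 = 0.6785.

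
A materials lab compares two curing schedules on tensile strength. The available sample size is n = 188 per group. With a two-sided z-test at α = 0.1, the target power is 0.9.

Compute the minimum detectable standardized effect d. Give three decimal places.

d ≈ 0.302

Required noncentrality: δ = z_{0.05} + z_{0.10} = 1.645 + 1.282 = 2.926.
(The second rejection-region term Φ(−δ − z_{α/2}) is negligible and dropped.)
δ = d·√(n/2) ⇒ d = δ/√(n/2) = 2.926/√(188/2) = 0.3018.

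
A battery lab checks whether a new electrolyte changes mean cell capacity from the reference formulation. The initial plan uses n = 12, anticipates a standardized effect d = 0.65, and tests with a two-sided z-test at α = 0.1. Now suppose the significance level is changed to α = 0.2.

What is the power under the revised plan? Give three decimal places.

δ = d·√n = 0.65 × √12 = 2.2517 (unchanged). New critical value: z_{0.1} = 1.282.
Revised power = Φ(δ − 1.282) + Φ(−δ − 1.282) = Φ(0.970) + Φ(-3.533) = 0.8340 + 0.0002 = 0.8342.

Power ≈ 0.834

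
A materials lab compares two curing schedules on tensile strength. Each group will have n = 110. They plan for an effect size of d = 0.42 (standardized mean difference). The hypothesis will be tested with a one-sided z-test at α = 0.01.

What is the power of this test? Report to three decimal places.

Noncentrality parameter: δ = d·√(n/2) = 0.42 × √(110/2) = 3.1148
One-sided α = 0.01 → critical value z_{0.01} = 2.326.
Power = P(Z > 2.326 − δ) = Φ(0.788) = 0.7848.

Power ≈ 0.785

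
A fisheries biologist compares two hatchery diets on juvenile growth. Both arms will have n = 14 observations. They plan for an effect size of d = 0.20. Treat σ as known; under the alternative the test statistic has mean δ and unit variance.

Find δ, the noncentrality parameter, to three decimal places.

δ ≈ 0.529

The noncentrality parameter scales effect size by the design's sample-size factor: δ = d·√(n/2) = 0.20 × √(14/2) = 0.5292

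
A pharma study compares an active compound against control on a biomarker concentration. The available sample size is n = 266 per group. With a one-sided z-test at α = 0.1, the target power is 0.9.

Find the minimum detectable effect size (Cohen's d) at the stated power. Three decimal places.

d ≈ 0.222

Required noncentrality: δ = z_{0.1} + z_{0.10} = 1.282 + 1.282 = 2.563.
δ = d·√(n/2) ⇒ d = δ/√(n/2) = 2.563/√(266/2) = 0.2222.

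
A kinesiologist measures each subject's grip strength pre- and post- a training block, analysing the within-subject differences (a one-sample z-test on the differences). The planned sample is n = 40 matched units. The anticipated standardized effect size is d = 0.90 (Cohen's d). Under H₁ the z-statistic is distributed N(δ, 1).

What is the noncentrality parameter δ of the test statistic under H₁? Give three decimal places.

δ ≈ 5.692

The noncentrality parameter scales effect size by the design's sample-size factor: δ = d·√n = 0.90 × √40 = 5.6921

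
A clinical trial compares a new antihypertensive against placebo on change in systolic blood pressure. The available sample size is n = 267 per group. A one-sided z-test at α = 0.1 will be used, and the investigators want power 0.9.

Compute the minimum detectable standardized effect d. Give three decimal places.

d ≈ 0.222

Need Φ(δ − 1.282) = 0.9, so δ = 1.282 + 1.282 = 2.563.
δ = d·√(n/2) ⇒ d = δ/√(n/2) = 2.563/√(267/2) = 0.2218.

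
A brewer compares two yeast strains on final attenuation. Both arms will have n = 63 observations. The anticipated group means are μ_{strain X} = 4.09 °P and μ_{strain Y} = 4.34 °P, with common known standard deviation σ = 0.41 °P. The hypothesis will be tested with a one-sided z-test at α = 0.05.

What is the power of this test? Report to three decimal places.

Standardized effect: d = |μ_{strain X} − μ_{strain Y}| / σ = |4.09 − 4.34| / 0.41 = 0.6098
Noncentrality parameter: δ = d·√(n/2) = 0.6098 × √(63/2) = 3.4222
One-sided α = 0.05 → critical value z_{0.05} = 1.645.
Power = Φ(δ − 1.645) = Φ(1.777) = 0.9622.

Power ≈ 0.962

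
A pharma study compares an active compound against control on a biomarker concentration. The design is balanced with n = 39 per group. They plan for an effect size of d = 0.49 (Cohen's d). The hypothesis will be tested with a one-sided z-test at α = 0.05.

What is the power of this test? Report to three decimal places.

Power ≈ 0.698

Noncentrality parameter: δ = d·√(n/2) = 0.49 × √(39/2) = 2.1638
Critical value for a one-sided test at α = 0.05: z_α = 1.645.
Power = P(Z > 1.645 − δ) = Φ(0.519) = 0.6981.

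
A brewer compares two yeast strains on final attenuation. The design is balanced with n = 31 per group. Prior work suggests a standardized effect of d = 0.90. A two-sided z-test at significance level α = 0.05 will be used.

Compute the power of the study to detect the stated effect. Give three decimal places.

Noncentrality parameter: δ = d·√(n/2) = 0.90 × √(31/2) = 3.5433
Critical value for a two-sided test at α = 0.05: z_{α/2} = 1.960.
Power = Φ(δ − 1.960) + Φ(−δ − 1.960) = Φ(1.583) + Φ(-5.503) = 0.9433 + 0.0000 = 0.9433.

Power ≈ 0.943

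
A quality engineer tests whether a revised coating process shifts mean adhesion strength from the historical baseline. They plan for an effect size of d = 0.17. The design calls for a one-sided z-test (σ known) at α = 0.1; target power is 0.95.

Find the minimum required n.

n = 297

For power 0.95 need Φ(δ − z_{0.1}) = 0.95, so δ = z_{0.1} + z_{0.05} = 1.282 + 1.645 = 2.926.
δ = d·√n ⇒ n = (δ/d)² = (2.926 / 0.17)² = 296.33.
Round up to the next whole unit.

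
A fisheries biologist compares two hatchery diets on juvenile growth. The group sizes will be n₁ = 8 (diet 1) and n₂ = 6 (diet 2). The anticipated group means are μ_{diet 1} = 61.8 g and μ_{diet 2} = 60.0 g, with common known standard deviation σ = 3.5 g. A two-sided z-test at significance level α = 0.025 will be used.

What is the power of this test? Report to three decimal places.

Power ≈ 0.099

Standardized effect: d = |μ_{diet 1} − μ_{diet 2}| / σ = |61.8 − 60.0| / 3.5 = 0.5143
Noncentrality parameter: δ = d / √(1/n₁ + 1/n₂) = 0.5143 / √(1/8 + 1/6) = 0.9523
Critical value for a two-sided test at α = 0.025: z_{α/2} = 2.241.
Power = Φ(δ − 2.241) + Φ(−δ − 2.241) = Φ(-1.289) + Φ(-3.194) = 0.0987 + 0.0007 = 0.0994.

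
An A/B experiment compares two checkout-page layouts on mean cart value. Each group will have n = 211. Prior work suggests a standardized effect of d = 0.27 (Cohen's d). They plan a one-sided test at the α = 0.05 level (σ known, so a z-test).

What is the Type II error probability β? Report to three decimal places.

Noncentrality parameter: δ = d·√(n/2) = 0.27 × √(211/2) = 2.7733
Critical value for a one-sided test at α = 0.05: z_α = 1.645.
Power = P(Z > 1.645 − δ) = Φ(1.128) = 0.8704.
Type II error: β = 1 − power = 1 − 0.8704 = 0.1296.

β ≈ 0.130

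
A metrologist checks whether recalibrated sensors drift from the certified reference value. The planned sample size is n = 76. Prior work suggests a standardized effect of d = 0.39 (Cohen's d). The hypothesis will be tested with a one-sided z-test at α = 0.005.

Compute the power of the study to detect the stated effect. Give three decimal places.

Power ≈ 0.795

Noncentrality parameter: δ = d·√n = 0.39 × √76 = 3.3999
Critical value for a one-sided test at α = 0.005: z_α = 2.576.
Power = P(Z > 2.576 − δ) = Φ(0.824) = 0.7951.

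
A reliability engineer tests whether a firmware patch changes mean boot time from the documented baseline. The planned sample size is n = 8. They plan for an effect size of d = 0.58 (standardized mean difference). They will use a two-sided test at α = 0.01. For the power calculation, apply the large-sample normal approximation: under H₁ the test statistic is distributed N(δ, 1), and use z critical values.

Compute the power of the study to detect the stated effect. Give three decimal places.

Noncentrality parameter: δ = d·√n = 0.58 × √8 = 1.6405
Two-sided α = 0.01 → critical value z_{0.005} = 2.576.
Power = Φ(δ − 2.576) + Φ(−δ − 2.576) = Φ(-0.935) + Φ(-4.216) = 0.1748 + 0.0000 = 0.1748.

Power ≈ 0.175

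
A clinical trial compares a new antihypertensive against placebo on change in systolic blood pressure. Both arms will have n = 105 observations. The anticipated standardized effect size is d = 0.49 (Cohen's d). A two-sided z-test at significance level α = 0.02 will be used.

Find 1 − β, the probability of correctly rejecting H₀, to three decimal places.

Power ≈ 0.890

Noncentrality parameter: δ = d·√(n/2) = 0.49 × √(105/2) = 3.5504
Critical value for a two-sided test at α = 0.02: z_{α/2} = 2.326.
Power = Φ(δ − 2.326) + Φ(−δ − 2.326) = Φ(1.224) + Φ(-5.877) = 0.8895 + 0.0000 = 0.8895.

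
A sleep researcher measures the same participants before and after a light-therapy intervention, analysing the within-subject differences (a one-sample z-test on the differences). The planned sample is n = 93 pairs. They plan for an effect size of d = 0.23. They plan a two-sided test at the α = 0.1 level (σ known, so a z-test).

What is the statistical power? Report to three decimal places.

Noncentrality parameter: δ = d·√n = 0.23 × √93 = 2.2180
Critical value for a two-sided test at α = 0.1: z_{α/2} = 1.645.
Power = Φ(δ − 1.645) + Φ(−δ − 1.645) = Φ(0.573) + Φ(-3.863) = 0.7167 + 0.0001 = 0.7168.

Power ≈ 0.717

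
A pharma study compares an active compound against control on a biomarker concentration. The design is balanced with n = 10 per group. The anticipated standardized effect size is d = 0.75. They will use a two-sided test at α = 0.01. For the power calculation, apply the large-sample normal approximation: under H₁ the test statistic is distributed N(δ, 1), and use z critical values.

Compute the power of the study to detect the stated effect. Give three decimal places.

Power ≈ 0.184

Noncentrality parameter: δ = d·√(n/2) = 0.75 × √(10/2) = 1.6771
Two-sided α = 0.01 → critical value z_{0.005} = 2.576.
Power = Φ(δ − 2.576) + Φ(−δ − 2.576) = Φ(-0.899) + Φ(-4.253) = 0.1844 + 0.0000 = 0.1844.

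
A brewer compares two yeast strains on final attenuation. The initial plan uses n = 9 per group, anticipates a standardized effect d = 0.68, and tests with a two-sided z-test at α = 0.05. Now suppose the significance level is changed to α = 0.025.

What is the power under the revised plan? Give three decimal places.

Power ≈ 0.212

δ = d·√(n/2) = 0.68 × √(9/2) = 1.4425 (unchanged). New critical value: z_{0.0125} = 2.241.
Revised power = Φ(δ − 2.241) + Φ(−δ − 2.241) = Φ(-0.799) + Φ(-3.684) = 0.2122 + 0.0001 = 0.2123.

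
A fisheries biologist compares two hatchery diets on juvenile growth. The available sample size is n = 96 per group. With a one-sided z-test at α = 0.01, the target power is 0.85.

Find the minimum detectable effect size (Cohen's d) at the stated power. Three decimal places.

Need Φ(δ − 2.326) = 0.85, so δ = 2.326 + 1.036 = 3.363.
δ = d·√(n/2) ⇒ d = δ/√(n/2) = 3.363/√(96/2) = 0.4854.

d ≈ 0.485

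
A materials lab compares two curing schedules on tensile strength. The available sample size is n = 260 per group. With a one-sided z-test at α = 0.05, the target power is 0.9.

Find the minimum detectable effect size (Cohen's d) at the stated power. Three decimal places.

Required noncentrality: δ = z_{0.05} + z_{0.10} = 1.645 + 1.282 = 2.926.
δ = d·√(n/2) ⇒ d = δ/√(n/2) = 2.926/√(260/2) = 0.2567.

d ≈ 0.257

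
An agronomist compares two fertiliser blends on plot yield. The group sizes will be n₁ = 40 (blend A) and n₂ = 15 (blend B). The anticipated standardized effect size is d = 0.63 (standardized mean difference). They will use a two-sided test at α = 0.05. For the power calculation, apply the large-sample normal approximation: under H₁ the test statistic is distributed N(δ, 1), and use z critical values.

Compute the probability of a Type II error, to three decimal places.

Noncentrality parameter: δ = d / √(1/n₁ + 1/n₂) = 0.63 / √(1/40 + 1/15) = 2.0808
Critical value for a two-sided test at α = 0.05: z_{α/2} = 1.960.
Power = Φ(δ − 1.960) + Φ(−δ − 1.960) = Φ(0.121) + Φ(-4.041) = 0.5481 + 0.0000 = 0.5481.
Type II error: β = 1 − power = 1 − 0.5481 = 0.4519.

β ≈ 0.452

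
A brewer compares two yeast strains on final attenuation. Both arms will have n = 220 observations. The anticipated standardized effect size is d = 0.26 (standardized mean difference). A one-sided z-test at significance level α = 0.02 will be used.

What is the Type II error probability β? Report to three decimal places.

Noncentrality parameter: δ = d·√(n/2) = 0.26 × √(220/2) = 2.7269
One-sided α = 0.02 → critical value z_{0.02} = 2.054.
Power = P(Z > 2.054 − δ) = Φ(0.673) = 0.7496.
Type II error: β = 1 − power = 1 − 0.7496 = 0.2504.

β ≈ 0.250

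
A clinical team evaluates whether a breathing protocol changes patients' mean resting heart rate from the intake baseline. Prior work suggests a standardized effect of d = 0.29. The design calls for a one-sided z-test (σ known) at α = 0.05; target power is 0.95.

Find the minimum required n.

n = 129

Set Φ(δ − 1.645) = 0.95; then δ − 1.645 = Φ⁻¹(0.95) = 1.645, giving δ = 3.290.
δ = d·√n ⇒ n = (δ/d)² = (3.290 / 0.29)² = 128.68.
Rounding up, n = 129.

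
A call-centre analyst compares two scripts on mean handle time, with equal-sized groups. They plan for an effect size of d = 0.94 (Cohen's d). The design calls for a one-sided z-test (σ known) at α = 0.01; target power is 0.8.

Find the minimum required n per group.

n = 23 per group

For power 0.8 need Φ(δ − z_{0.01}) = 0.8, so δ = z_{0.01} + z_{0.20} = 2.326 + 0.842 = 3.168.
δ = d·√(n/2) ⇒ n = 2(δ/d)² = 2 × (3.168 / 0.94)² = 22.72.
Round up to the next whole unit.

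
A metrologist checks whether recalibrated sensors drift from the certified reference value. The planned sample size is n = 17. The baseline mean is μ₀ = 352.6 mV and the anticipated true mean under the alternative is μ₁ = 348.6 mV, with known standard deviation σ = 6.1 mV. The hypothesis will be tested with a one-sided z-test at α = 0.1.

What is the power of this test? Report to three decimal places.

Standardized effect: d = |μ₁ − μ₀| / σ = |348.6 − 352.6| / 6.1 = 0.6557
Noncentrality parameter: δ = d·√n = 0.6557 × √17 = 2.7037
Critical value for a one-sided test at α = 0.1: z_α = 1.282.
Power = Φ(δ − 1.282) = Φ(1.422) = 0.9225.

Power ≈ 0.923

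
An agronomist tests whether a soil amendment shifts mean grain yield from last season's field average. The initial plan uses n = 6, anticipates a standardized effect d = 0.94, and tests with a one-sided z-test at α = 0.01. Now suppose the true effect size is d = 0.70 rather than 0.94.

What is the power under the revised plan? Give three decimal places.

With d = 0.70: δ = d·√n = 0.70 × √6 = 1.7146. Critical value z_{0.01} = 2.326.
Revised power = P(Z > 2.326 − δ) = Φ(-0.612) = 0.2704.

Power ≈ 0.270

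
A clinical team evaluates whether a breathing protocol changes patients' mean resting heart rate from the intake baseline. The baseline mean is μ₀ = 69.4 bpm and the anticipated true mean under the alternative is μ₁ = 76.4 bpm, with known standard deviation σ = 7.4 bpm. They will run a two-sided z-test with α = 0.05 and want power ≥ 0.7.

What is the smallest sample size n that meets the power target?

n = 7

Standardized effect: d = |μ₁ − μ₀| / σ = |76.4 − 69.4| / 7.4 = 0.9459
Set Φ(δ − 1.960) = 0.7; then δ − 1.960 = Φ⁻¹(0.7) = 0.524, giving δ = 2.484.
(The Φ(−δ − z_{α/2}) term is vanishingly small for δ > 0 and is dropped in the standard sample-size formula.)
δ = d·√n ⇒ n = (δ/d)² = (2.484 / 0.9459)² = 6.90.
Rounding up, n = 7.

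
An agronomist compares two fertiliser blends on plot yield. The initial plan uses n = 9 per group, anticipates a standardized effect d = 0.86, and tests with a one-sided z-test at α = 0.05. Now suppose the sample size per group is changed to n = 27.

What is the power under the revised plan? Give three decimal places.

Power ≈ 0.935

With n = 27 per group: δ = d·√(n/2) = 0.86 × √(27/2) = 3.1598. Critical value z_{0.05} = 1.645.
Revised power = Φ(δ − 1.645) = Φ(1.515) = 0.9351.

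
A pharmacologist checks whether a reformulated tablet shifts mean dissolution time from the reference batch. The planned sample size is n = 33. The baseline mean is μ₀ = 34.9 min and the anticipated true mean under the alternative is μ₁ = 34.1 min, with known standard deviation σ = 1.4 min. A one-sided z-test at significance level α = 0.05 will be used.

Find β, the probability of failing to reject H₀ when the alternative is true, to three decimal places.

β ≈ 0.051

Standardized effect: d = |μ₁ − μ₀| / σ = |34.1 − 34.9| / 1.4 = 0.5714
Noncentrality parameter: δ = d·√n = 0.5714 × √33 = 3.2826
Critical value for a one-sided test at α = 0.05: z_α = 1.645.
Power = P(Z > 1.645 − δ) = Φ(1.638) = 0.9493.
Type II error: β = 1 − power = 1 − 0.9493 = 0.0507.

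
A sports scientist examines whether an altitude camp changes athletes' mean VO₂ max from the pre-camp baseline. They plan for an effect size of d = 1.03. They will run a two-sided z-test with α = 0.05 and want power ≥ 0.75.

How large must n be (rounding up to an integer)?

Set Φ(δ − 1.960) = 0.75; then δ − 1.960 = Φ⁻¹(0.75) = 0.674, giving δ = 2.634.
(The Φ(−δ − z_{α/2}) term is vanishingly small for δ > 0 and is dropped in the standard sample-size formula.)
δ = d·√n ⇒ n = (δ/d)² = (2.634 / 1.03)² = 6.54.
Round up to the next whole unit.

n = 7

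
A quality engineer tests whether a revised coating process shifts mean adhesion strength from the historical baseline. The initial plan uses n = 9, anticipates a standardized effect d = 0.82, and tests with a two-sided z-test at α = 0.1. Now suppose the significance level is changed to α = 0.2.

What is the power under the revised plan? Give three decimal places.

δ = d·√n = 0.82 × √9 = 2.4600 (unchanged). New critical value: z_{0.1} = 1.282.
Revised power = Φ(δ − 1.282) + Φ(−δ − 1.282) = Φ(1.178) + Φ(-3.742) = 0.8807 + 0.0001 = 0.8808.

Power ≈ 0.881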